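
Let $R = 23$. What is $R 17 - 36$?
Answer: $355$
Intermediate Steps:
$R 17 - 36 = 23 \cdot 17 - 36 = 391 - 36 = 355$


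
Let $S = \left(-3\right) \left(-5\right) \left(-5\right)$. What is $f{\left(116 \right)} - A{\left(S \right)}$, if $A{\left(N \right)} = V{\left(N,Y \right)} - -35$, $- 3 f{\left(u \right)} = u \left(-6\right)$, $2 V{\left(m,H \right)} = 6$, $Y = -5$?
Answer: $194$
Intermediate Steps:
$S = -75$ ($S = 15 \left(-5\right) = -75$)
$V{\left(m,H \right)} = 3$ ($V{\left(m,H \right)} = \frac{1}{2} \cdot 6 = 3$)
$f{\left(u \right)} = 2 u$ ($f{\left(u \right)} = - \frac{u \left(-6\right)}{3} = - \frac{\left(-6\right) u}{3} = 2 u$)
$A{\left(N \right)} = 38$ ($A{\left(N \right)} = 3 - -35 = 3 + 35 = 38$)
$f{\left(116 \right)} - A{\left(S \right)} = 2 \cdot 116 - 38 = 232 - 38 = 194$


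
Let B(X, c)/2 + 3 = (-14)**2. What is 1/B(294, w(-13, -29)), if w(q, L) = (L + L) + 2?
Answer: 1/386 ≈ 0.0025907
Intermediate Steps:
w(q, L) = 2 + 2*L (w(q, L) = 2*L + 2 = 2 + 2*L)
B(X, c) = 386 (B(X, c) = -6 + 2*(-14)**2 = -6 + 2*196 = -6 + 392 = 386)
1/B(294, w(-13, -29)) = 1/386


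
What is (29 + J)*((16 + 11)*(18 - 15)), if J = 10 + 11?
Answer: 4050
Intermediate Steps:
J = 21
(29 + J)*((16 + 11)*(18 - 15)) = (29 + 21)*((16 + 11)*(18 - 15)) = 50*(27*3) = 50*81 = 4050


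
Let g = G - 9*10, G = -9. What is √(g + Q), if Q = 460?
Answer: 19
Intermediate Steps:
g = -99 (g = -9 - 9*10 = -9 - 90 = -99)
√(g + Q) = √(-99 + 460) = √361 = 19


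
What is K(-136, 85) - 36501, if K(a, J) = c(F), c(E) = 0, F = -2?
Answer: -36501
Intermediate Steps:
K(a, J) = 0
K(-136, 85) - 36501 = 0 - 36501 = -36501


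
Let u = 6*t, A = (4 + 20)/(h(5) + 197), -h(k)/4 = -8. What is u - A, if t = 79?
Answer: 108522/229 ≈ 473.90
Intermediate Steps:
h(k) = 32 (h(k) = -4*(-8) = 32)
A = 24/229 (A = (4 + 20)/(32 + 197) = 24/229 ≈ 0.10480)
u = 474 (u = 6*79 = 474)
u - A = 474 - 1*24/229 = 474 - 24/229 = 108522/229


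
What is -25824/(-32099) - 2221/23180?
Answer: 527308441/744054820 ≈ 0.70870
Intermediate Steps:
-25824/(-32099) - 2221/23180 = -25824*(-1/32099) - 2221*1/23180 = 25824/32099 - 2221/23180 = 527308441/744054820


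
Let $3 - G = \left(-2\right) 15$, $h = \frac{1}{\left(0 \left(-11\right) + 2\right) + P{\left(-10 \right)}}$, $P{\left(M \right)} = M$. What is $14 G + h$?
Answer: $\frac{3695}{8} \approx 461.88$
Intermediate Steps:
$h = - \frac{1}{8}$ ($h = \frac{1}{\left(0 \left(-11\right) + 2\right) - 10} = \frac{1}{\left(0 + 2\right) - 10} = \frac{1}{2 - 10} = \frac{1}{-8} = - \frac{1}{8} \approx -0.125$)
$G = 33$ ($G = 3 - \left(-2\right) 15 = 3 - -30 = 3 + 30 = 33$)
$14 G + h = 14 \cdot 33 - \frac{1}{8} = 462 - \frac{1}{8} = \frac{3695}{8}$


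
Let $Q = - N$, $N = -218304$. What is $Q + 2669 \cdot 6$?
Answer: $234318$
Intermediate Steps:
$Q = 218304$ ($Q = \left(-1\right) \left(-218304\right) = 218304$)
$Q + 2669 \cdot 6 = 218304 + 2669 \cdot 6 = 218304 + 16014 = 234318$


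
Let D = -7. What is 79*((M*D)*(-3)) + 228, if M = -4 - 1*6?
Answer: -16362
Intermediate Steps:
M = -10 (M = -4 - 6 = -10)
79*((M*D)*(-3)) + 228 = 79*(-10*(-7)*(-3)) + 228 = 79*(70*(-3)) + 228 = 79*(-210) + 228 = -16590 + 228 = -16362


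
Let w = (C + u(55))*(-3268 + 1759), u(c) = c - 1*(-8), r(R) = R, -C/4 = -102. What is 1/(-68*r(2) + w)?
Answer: -1/710875 ≈ -1.4067e-6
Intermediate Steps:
C = 408 (C = -4*(-102) = 408)
u(c) = 8 + c (u(c) = c + 8 = 8 + c)
w = -710739 (w = (408 + (8 + 55))*(-3268 + 1759) = (408 + 63)*(-1509) = 471*(-1509) = -710739)
1/(-68*r(2) + w) = 1/(-68*2 - 710739) = 1/(-136 - 710739) = 1/(-710875) = -1/710875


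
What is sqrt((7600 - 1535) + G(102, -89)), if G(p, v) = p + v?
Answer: sqrt(6078) ≈ 77.962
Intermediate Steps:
sqrt((7600 - 1535) + G(102, -89)) = sqrt((7600 - 1535) + (102 - 89)) = sqrt(6065 + 13) = sqrt(6078)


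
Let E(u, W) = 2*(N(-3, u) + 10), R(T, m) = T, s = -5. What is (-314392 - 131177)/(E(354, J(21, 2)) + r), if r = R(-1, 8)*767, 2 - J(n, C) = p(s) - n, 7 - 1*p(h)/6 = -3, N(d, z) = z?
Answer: 148523/13 ≈ 11425.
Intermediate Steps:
p(h) = 60 (p(h) = 42 - 6*(-3) = 42 + 18 = 60)
J(n, C) = -58 + n (J(n, C) = 2 - (60 - n) = 2 + (-60 + n) = -58 + n)
E(u, W) = 20 + 2*u (E(u, W) = 2*(u + 10) = 2*(10 + u) = 20 + 2*u)
r = -767 (r = -1*767 = -767)
(-314392 - 131177)/(E(354, J(21, 2)) + r) = (-314392 - 131177)/((20 + 2*354) - 767) = -445569/((20 + 708) - 767) = -445569/(728 - 767) = -445569/(-39) = -445569*(-1/39) = 148523/13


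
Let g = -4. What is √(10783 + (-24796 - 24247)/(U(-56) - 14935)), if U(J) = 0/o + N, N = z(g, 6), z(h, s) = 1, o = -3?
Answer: √2405604038910/14934 ≈ 103.86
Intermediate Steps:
N = 1
U(J) = 1 (U(J) = 0/(-3) + 1 = -⅓*0 + 1 = 0 + 1 = 1)
√(10783 + (-24796 - 24247)/(U(-56) - 14935)) = √(10783 + (-24796 - 24247)/(1 - 14935)) = √(10783 - 49043/(-14934)) = √(10783 - 49043*(-1/14934)) = √(10783 + 49043/14934) = √(161082365/14934) = √2405604038910/14934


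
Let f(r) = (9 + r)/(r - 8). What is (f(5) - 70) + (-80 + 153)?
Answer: -5/3 ≈ -1.6667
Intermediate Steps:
f(r) = (9 + r)/(-8 + r)
(f(5) - 70) + (-80 + 153) = ((9 + 5)/(-8 + 5) - 70) + (-80 + 153) = (14/(-3) - 70) + 73 = (-⅓*14 - 70) + 73 = (-14/3 - 70) + 73 = -224/3 + 73 = -5/3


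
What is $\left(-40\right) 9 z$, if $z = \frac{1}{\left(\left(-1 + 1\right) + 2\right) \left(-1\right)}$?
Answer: $180$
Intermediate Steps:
$z = - \frac{1}{2}$ ($z = \frac{1}{\left(0 + 2\right) \left(-1\right)} = \frac{1}{2 \left(-1\right)} = \frac{1}{-2} = - \frac{1}{2} \approx -0.5$)
$\left(-40\right) 9 z = \left(-40\right) 9 \left(- \frac{1}{2}\right) = \left(-360\right) \left(- \frac{1}{2}\right) = 180$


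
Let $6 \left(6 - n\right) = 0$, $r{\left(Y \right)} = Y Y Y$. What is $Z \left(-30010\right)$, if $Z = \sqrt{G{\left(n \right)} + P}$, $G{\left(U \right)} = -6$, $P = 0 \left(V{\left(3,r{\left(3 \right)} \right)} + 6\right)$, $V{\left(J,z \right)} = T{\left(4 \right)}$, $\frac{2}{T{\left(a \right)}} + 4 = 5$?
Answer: $- 30010 i \sqrt{6} \approx - 73509.0 i$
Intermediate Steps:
$T{\left(a \right)} = 2$ ($T{\left(a \right)} = \frac{2}{-4 + 5} = \frac{2}{1} = 2 \cdot 1 = 2$)
$r{\left(Y \right)} = Y^{3}$ ($r{\left(Y \right)} = Y^{2} Y = Y^{3}$)
$V{\left(J,z \right)} = 2$
$P = 0$ ($P = 0 \left(2 + 6\right) = 0 \cdot 8 = 0$)
$n = 6$ ($n = 6 - 0 = 6 + 0 = 6$)
$Z = i \sqrt{6}$ ($Z = \sqrt{-6 + 0} = \sqrt{-6} = i \sqrt{6} \approx 2.4495 i$)
$Z \left(-30010\right) = i \sqrt{6} \left(-30010\right) = - 30010 i \sqrt{6}$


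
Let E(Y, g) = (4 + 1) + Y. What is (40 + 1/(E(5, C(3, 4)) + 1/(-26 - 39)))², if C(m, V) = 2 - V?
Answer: 677300625/421201 ≈ 1608.0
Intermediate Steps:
E(Y, g) = 5 + Y
(40 + 1/(E(5, C(3, 4)) + 1/(-26 - 39)))² = (40 + 1/((5 + 5) + 1/(-26 - 39)))² = (40 + 1/(10 + 1/(-65)))² = (40 + 1/(10 - 1/65))² = (40 + 1/(649/65))² = (40 + 65/649)² = (26025/649)² = 677300625/421201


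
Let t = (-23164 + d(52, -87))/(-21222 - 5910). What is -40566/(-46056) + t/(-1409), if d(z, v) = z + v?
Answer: 566421299/643521298 ≈ 0.88019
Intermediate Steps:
d(z, v) = v + z
t = 407/476 (t = (-23164 + (-87 + 52))/(-21222 - 5910) = (-23164 - 35)/(-27132) = -23199*(-1/27132) = 407/476 ≈ 0.85504)
-40566/(-46056) + t/(-1409) = -40566/(-46056) + (407/476)/(-1409) = -40566*(-1/46056) + (407/476)*(-1/1409) = 6761/7676 - 407/670684 = 566421299/643521298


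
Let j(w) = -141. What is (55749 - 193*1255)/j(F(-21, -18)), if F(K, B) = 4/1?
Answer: 186466/141 ≈ 1322.5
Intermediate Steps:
F(K, B) = 4 (F(K, B) = 4*1 = 4)
(55749 - 193*1255)/j(F(-21, -18)) = (55749 - 193*1255)/(-141) = (55749 - 242215)*(-1/141) = -186466*(-1/141) = 186466/141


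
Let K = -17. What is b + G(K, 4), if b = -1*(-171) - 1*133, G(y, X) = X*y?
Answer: -30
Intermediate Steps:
b = 38 (b = 171 - 133 = 38)
b + G(K, 4) = 38 + 4*(-17) = 38 - 68 = -30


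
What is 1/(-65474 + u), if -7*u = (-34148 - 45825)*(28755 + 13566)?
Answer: 7/3384079015 ≈ 2.0685e-9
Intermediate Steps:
u = 3384537333/7 (u = -(-34148 - 45825)*(28755 + 13566)/7 = -(-79973)*42321/7 = -1/7*(-3384537333) = 3384537333/7 ≈ 4.8351e+8)
1/(-65474 + u) = 1/(-65474 + 3384537333/7) = 1/(3384079015/7) = 7/3384079015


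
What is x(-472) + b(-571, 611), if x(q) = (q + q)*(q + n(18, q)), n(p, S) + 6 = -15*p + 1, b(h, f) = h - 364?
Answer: 704233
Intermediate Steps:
b(h, f) = -364 + h
n(p, S) = -5 - 15*p (n(p, S) = -6 + (-15*p + 1) = -6 + (1 - 15*p) = -5 - 15*p)
x(q) = 2*q*(-275 + q) (x(q) = (q + q)*(q + (-5 - 15*18)) = (2*q)*(q + (-5 - 270)) = (2*q)*(q - 275) = (2*q)*(-275 + q) = 2*q*(-275 + q))
x(-472) + b(-571, 611) = 2*(-472)*(-275 - 472) + (-364 - 571) = 2*(-472)*(-747) - 935 = 705168 - 935 = 704233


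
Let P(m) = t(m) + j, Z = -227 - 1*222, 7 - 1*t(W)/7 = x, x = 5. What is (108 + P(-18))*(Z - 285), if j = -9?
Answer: -82942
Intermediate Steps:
t(W) = 14 (t(W) = 49 - 7*5 = 49 - 35 = 14)
Z = -449 (Z = -227 - 222 = -449)
P(m) = 5 (P(m) = 14 - 9 = 5)
(108 + P(-18))*(Z - 285) = (108 + 5)*(-449 - 285) = 113*(-734) = -82942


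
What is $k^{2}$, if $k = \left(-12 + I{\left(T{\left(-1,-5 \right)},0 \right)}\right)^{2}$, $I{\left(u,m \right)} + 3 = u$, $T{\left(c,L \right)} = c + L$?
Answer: $194481$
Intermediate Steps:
$T{\left(c,L \right)} = L + c$
$I{\left(u,m \right)} = -3 + u$
$k = 441$ ($k = \left(-12 - 9\right)^{2} = \left(-21\right)^{2} = 441$)
$k^{2} = 441^{2} = 194481$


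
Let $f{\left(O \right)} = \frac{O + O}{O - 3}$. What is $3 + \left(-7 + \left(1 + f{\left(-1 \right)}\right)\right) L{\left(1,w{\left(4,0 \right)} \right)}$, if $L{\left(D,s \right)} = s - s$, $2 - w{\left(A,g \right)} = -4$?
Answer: $3$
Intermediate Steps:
$w{\left(A,g \right)} = 6$ ($w{\left(A,g \right)} = 2 - -4 = 2 + 4 = 6$)
$L{\left(D,s \right)} = 0$
$f{\left(O \right)} = \frac{2 O}{-3 + O}$
$3 + \left(-7 + \left(1 + f{\left(-1 \right)}\right)\right) L{\left(1,w{\left(4,0 \right)} \right)} = 3 + \left(-7 + \left(1 + 2 \left(-1\right) \frac{1}{-3 - 1}\right)\right) 0 = 3 + \left(-7 + \left(1 + 2 \left(-1\right) \frac{1}{-4}\right)\right) 0 = 3 + \left(-7 + \left(1 + 2 \left(-1\right) \left(- \frac{1}{4}\right)\right)\right) 0 = 3 + \left(-7 + \left(1 + \frac{1}{2}\right)\right) 0 = 3 + \left(-7 + \frac{3}{2}\right) 0 = 3 - 0 = 3 + 0 = 3$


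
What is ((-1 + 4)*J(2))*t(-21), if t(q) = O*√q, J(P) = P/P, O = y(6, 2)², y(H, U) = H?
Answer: 108*I*√21 ≈ 494.92*I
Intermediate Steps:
O = 36 (O = 6² = 36)
J(P) = 1
t(q) = 36*√q
((-1 + 4)*J(2))*t(-21) = ((-1 + 4)*1)*(36*√(-21)) = (3*1)*(36*(I*√21)) = 3*(36*I*√21) = 108*I*√21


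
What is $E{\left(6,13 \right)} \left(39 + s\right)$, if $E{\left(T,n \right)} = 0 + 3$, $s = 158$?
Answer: $591$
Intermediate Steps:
$E{\left(T,n \right)} = 3$
$E{\left(6,13 \right)} \left(39 + s\right) = 3 \left(39 + 158\right) = 3 \cdot 197 = 591$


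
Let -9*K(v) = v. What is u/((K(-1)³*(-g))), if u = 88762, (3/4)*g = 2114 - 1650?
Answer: -97061247/928 ≈ -1.0459e+5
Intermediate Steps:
K(v) = -v/9
g = 1856/3 (g = 4*(2114 - 1650)/3 = (4/3)*464 = 1856/3 ≈ 618.67)
u/((K(-1)³*(-g))) = 88762/(((-⅑*(-1))³*(-1*1856/3))) = 88762/(((⅑)³*(-1856/3))) = 88762/(((1/729)*(-1856/3))) = 88762/(-1856/2187) = 88762*(-2187/1856) = -97061247/928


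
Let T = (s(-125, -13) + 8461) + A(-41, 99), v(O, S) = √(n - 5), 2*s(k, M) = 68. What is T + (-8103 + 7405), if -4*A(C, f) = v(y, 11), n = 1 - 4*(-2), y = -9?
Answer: 15593/2 ≈ 7796.5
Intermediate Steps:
s(k, M) = 34 (s(k, M) = (½)*68 = 34)
n = 9 (n = 1 + 8 = 9)
v(O, S) = 2 (v(O, S) = √(9 - 5) = √4 = 2)
A(C, f) = -½ (A(C, f) = -¼*2 = -½)
T = 16989/2 (T = (34 + 8461) - ½ = 8495 - ½ = 16989/2 ≈ 8494.5)
T + (-8103 + 7405) = 16989/2 + (-8103 + 7405) = 16989/2 - 698 = 15593/2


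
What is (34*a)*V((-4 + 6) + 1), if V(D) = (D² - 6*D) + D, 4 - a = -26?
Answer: -6120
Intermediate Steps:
a = 30 (a = 4 - 1*(-26) = 4 + 26 = 30)
V(D) = D² - 5*D
(34*a)*V((-4 + 6) + 1) = (34*30)*(((-4 + 6) + 1)*(-5 + ((-4 + 6) + 1))) = 1020*((2 + 1)*(-5 + (2 + 1))) = 1020*(3*(-5 + 3)) = 1020*(3*(-2)) = 1020*(-6) = -6120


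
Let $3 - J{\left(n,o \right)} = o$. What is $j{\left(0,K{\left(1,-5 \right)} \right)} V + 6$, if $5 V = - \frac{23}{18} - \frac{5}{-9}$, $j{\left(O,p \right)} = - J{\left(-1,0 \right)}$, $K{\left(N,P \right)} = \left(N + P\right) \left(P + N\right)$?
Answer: $\frac{193}{30} \approx 6.4333$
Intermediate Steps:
$K{\left(N,P \right)} = \left(N + P\right)^{2}$ ($K{\left(N,P \right)} = \left(N + P\right) \left(N + P\right) = \left(N + P\right)^{2}$)
$J{\left(n,o \right)} = 3 - o$
$j{\left(O,p \right)} = -3$ ($j{\left(O,p \right)} = - (3 - 0) = - (3 + 0) = \left(-1\right) 3 = -3$)
$V = - \frac{13}{90}$ ($V = \frac{- \frac{23}{18} - \frac{5}{-9}}{5} = \frac{\left(-23\right) \frac{1}{18} - - \frac{5}{9}}{5} = \frac{- \frac{23}{18} + \frac{5}{9}}{5} = \frac{1}{5} \left(- \frac{13}{18}\right) = - \frac{13}{90} \approx -0.14444$)
$j{\left(0,K{\left(1,-5 \right)} \right)} V + 6 = \left(-3\right) \left(- \frac{13}{90}\right) + 6 = \frac{13}{30} + 6 = \frac{193}{30}$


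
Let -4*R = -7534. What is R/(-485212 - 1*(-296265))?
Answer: -3767/377894 ≈ -0.0099684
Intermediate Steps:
R = 3767/2 (R = -1/4*(-7534) = 3767/2 ≈ 1883.5)
R/(-485212 - 1*(-296265)) = 3767/(2*(-485212 - 1*(-296265))) = 3767/(2*(-485212 + 296265)) = (3767/2)/(-188947) = (3767/2)*(-1/188947) = -3767/377894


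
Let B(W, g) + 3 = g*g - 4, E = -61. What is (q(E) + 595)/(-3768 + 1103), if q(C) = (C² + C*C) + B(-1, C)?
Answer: -11751/2665 ≈ -4.4094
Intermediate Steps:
B(W, g) = -7 + g² (B(W, g) = -3 + (g*g - 4) = -3 + (g² - 4) = -3 + (-4 + g²) = -7 + g²)
q(C) = -7 + 3*C² (q(C) = (C² + C*C) + (-7 + C²) = (C² + C²) + (-7 + C²) = 2*C² + (-7 + C²) = -7 + 3*C²)
(q(E) + 595)/(-3768 + 1103) = ((-7 + 3*(-61)²) + 595)/(-3768 + 1103) = ((-7 + 3*3721) + 595)/(-2665) = ((-7 + 11163) + 595)*(-1/2665) = (11156 + 595)*(-1/2665) = 11751*(-1/2665) = -11751/2665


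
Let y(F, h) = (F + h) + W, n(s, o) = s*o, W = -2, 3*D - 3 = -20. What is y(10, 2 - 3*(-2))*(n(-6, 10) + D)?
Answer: -3152/3 ≈ -1050.7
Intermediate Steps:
D = -17/3 (D = 1 + (⅓)*(-20) = 1 - 20/3 = -17/3 ≈ -5.6667)
n(s, o) = o*s
y(F, h) = -2 + F + h (y(F, h) = (F + h) - 2 = -2 + F + h)
y(10, 2 - 3*(-2))*(n(-6, 10) + D) = (-2 + 10 + (2 - 3*(-2)))*(10*(-6) - 17/3) = (-2 + 10 + (2 + 6))*(-60 - 17/3) = (-2 + 10 + 8)*(-197/3) = 16*(-197/3) = -3152/3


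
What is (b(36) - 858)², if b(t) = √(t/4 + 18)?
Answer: 736191 - 5148*√3 ≈ 7.2727e+5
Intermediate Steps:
b(t) = √(18 + t/4) (b(t) = √(t*(¼) + 18) = √(t/4 + 18) = √(18 + t/4))
(b(36) - 858)² = (√(72 + 36)/2 - 858)² = (√108/2 - 858)² = ((6*√3)/2 - 858)² = (3*√3 - 858)² = (-858 + 3*√3)²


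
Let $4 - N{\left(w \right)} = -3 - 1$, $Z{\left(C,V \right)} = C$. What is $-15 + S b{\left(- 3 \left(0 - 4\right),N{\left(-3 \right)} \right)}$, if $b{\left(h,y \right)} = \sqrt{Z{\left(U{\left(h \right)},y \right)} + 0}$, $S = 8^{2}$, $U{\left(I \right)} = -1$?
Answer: $-15 + 64 i \approx -15.0 + 64.0 i$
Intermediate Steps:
$S = 64$
$N{\left(w \right)} = 8$ ($N{\left(w \right)} = 4 - \left(-3 - 1\right) = 4 - -4 = 4 + 4 = 8$)
$b{\left(h,y \right)} = i$ ($b{\left(h,y \right)} = \sqrt{-1 + 0} = \sqrt{-1} = i$)
$-15 + S b{\left(- 3 \left(0 - 4\right),N{\left(-3 \right)} \right)} = -15 + 64 i$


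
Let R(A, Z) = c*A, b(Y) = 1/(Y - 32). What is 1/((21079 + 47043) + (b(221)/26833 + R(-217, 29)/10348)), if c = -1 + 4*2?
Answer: 52479230076/3574982407734817 ≈ 1.4680e-5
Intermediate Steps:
c = 7 (c = -1 + 8 = 7)
b(Y) = 1/(-32 + Y)
R(A, Z) = 7*A
1/((21079 + 47043) + (b(221)/26833 + R(-217, 29)/10348)) = 1/((21079 + 47043) + (1/((-32 + 221)*26833) + (7*(-217))/10348)) = 1/(68122 + ((1/26833)/189 - 1519*1/10348)) = 1/(68122 + ((1/189)*(1/26833) - 1519/10348)) = 1/(68122 + (1/5071437 - 1519/10348)) = 1/(68122 - 7703502455/52479230076) = 1/(3574982407734817/52479230076) = 52479230076/3574982407734817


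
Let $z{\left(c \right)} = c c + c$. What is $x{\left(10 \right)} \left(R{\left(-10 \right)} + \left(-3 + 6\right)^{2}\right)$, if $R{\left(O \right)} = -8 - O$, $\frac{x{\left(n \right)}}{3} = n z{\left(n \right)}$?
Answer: $36300$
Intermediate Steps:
$z{\left(c \right)} = c + c^{2}$ ($z{\left(c \right)} = c^{2} + c = c + c^{2}$)
$x{\left(n \right)} = 3 n^{2} \left(1 + n\right)$ ($x{\left(n \right)} = 3 n n \left(1 + n\right) = 3 n^{2} \left(1 + n\right)$)
$x{\left(10 \right)} \left(R{\left(-10 \right)} + \left(-3 + 6\right)^{2}\right) = 3 \cdot 10^{2} \left(1 + 10\right) \left(\left(-8 - -10\right) + \left(-3 + 6\right)^{2}\right) = 3 \cdot 100 \cdot 11 \left(\left(-8 + 10\right) + 3^{2}\right) = 3300 \left(2 + 9\right) = 3300 \cdot 11 = 36300$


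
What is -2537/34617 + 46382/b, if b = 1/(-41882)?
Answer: -67245977678645/34617 ≈ -1.9426e+9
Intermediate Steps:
b = -1/41882 ≈ -2.3877e-5
-2537/34617 + 46382/b = -2537/34617 + 46382/(-1/41882) = -2537*1/34617 + 46382*(-41882) = -2537/34617 - 1942570924 = -67245977678645/34617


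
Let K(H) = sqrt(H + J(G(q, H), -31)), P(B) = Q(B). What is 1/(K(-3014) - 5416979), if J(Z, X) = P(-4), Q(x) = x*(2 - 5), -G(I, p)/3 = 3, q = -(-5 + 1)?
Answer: -5416979/29343661489443 - I*sqrt(3002)/29343661489443 ≈ -1.846e-7 - 1.8672e-12*I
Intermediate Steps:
q = 4 (q = -1*(-4) = 4)
G(I, p) = -9 (G(I, p) = -3*3 = -9)
Q(x) = -3*x (Q(x) = x*(-3) = -3*x)
P(B) = -3*B
J(Z, X) = 12 (J(Z, X) = -3*(-4) = 12)
K(H) = sqrt(12 + H) (K(H) = sqrt(H + 12) = sqrt(12 + H))
1/(K(-3014) - 5416979) = 1/(sqrt(12 - 3014) - 5416979) = 1/(sqrt(-3002) - 5416979) = 1/(I*sqrt(3002) - 5416979) = 1/(-5416979 + I*sqrt(3002))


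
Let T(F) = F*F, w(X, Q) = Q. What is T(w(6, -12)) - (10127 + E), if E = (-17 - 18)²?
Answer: -11208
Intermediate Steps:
T(F) = F²
E = 1225 (E = (-35)² = 1225)
T(w(6, -12)) - (10127 + E) = (-12)² - (10127 + 1225) = 144 - 1*11352 = 144 - 11352 = -11208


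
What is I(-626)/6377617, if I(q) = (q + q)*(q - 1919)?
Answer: 3186340/6377617 ≈ 0.49961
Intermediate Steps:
I(q) = 2*q*(-1919 + q) (I(q) = (2*q)*(-1919 + q) = 2*q*(-1919 + q))
I(-626)/6377617 = (2*(-626)*(-1919 - 626))/6377617 = (2*(-626)*(-2545))*(1/6377617) = 3186340*(1/6377617) = 3186340/6377617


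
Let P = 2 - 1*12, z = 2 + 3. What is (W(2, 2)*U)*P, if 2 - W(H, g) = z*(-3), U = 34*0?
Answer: 0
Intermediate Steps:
z = 5
U = 0
P = -10 (P = 2 - 12 = -10)
W(H, g) = 17 (W(H, g) = 2 - 5*(-3) = 2 - 1*(-15) = 2 + 15 = 17)
(W(2, 2)*U)*P = (17*0)*(-10) = 0*(-10) = 0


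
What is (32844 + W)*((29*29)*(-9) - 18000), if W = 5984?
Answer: -992793132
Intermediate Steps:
(32844 + W)*((29*29)*(-9) - 18000) = (32844 + 5984)*((29*29)*(-9) - 18000) = 38828*(841*(-9) - 18000) = 38828*(-7569 - 18000) = 38828*(-25569) = -992793132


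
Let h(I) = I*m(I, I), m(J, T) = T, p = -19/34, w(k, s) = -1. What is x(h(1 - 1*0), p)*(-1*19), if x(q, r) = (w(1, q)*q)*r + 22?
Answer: -14573/34 ≈ -428.62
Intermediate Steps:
p = -19/34 (p = -19*1/34 = -19/34 ≈ -0.55882)
h(I) = I² (h(I) = I*I = I²)
x(q, r) = 22 - q*r (x(q, r) = (-q)*r + 22 = -q*r + 22 = 22 - q*r)
x(h(1 - 1*0), p)*(-1*19) = (22 - 1*(1 - 1*0)²*(-19/34))*(-1*19) = (22 - 1*(1 + 0)²*(-19/34))*(-19) = (22 - 1*1²*(-19/34))*(-19) = (22 - 1*1*(-19/34))*(-19) = (22 + 19/34)*(-19) = (767/34)*(-19) = -14573/34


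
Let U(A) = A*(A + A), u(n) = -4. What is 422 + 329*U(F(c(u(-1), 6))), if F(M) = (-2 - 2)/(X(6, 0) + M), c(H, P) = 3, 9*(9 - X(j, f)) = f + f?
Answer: 4456/9 ≈ 495.11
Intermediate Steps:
X(j, f) = 9 - 2*f/9 (X(j, f) = 9 - (f + f)/9 = 9 - 2*f/9)
F(M) = -4/(9 + M) (F(M) = (-2 - 2)/((9 - 2/9*0) + M) = -4/((9 + 0) + M) = -4/(9 + M))
U(A) = 2*A² (U(A) = A*(2*A) = 2*A²)
422 + 329*U(F(c(u(-1), 6))) = 422 + 329*(2*(-4/(9 + 3))²) = 422 + 329*(2*(-4/12)²) = 422 + 329*(2*(-4*1/12)²) = 422 + 329*(2*(-⅓)²) = 422 + 329*(2*(⅑)) = 422 + 329*(2/9) = 422 + 658/9 = 4456/9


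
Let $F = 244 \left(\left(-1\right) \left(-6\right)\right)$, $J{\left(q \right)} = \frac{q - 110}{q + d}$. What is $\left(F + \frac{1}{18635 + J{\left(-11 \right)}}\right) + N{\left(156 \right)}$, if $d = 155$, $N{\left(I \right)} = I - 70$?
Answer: $\frac{4159144594}{2683319} \approx 1550.0$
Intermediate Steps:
$N{\left(I \right)} = -70 + I$
$J{\left(q \right)} = \frac{-110 + q}{155 + q}$ ($J{\left(q \right)} = \frac{q - 110}{q + 155} = \frac{-110 + q}{155 + q}$)
$F = 1464$ ($F = 244 \cdot 6 = 1464$)
$\left(F + \frac{1}{18635 + J{\left(-11 \right)}}\right) + N{\left(156 \right)} = \left(1464 + \frac{1}{18635 + \frac{-110 - 11}{155 - 11}}\right) + \left(-70 + 156\right) = \left(1464 + \frac{1}{18635 + \frac{1}{144} \left(-121\right)}\right) + 86 = \left(1464 + \frac{1}{18635 - \frac{121}{144}}\right) + 86 = \left(1464 + \frac{1}{\frac{2683319}{144}}\right) + 86 = \left(1464 + \frac{144}{2683319}\right) + 86 = \frac{3928379160}{2683319} + 86 = \frac{4159144594}{2683319}$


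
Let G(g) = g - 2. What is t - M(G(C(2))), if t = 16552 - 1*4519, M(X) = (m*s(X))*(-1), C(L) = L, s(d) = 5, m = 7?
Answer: 12068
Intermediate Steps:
G(g) = -2 + g
M(X) = -35 (M(X) = (7*5)*(-1) = 35*(-1) = -35)
t = 12033 (t = 16552 - 4519 = 12033)
t - M(G(C(2))) = 12033 - 1*(-35) = 12033 + 35 = 12068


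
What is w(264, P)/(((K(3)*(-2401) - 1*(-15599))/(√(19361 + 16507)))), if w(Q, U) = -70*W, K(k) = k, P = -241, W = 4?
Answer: -980*√183/2099 ≈ -6.3160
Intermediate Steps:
w(Q, U) = -280 (w(Q, U) = -70*4 = -280)
w(264, P)/(((K(3)*(-2401) - 1*(-15599))/(√(19361 + 16507)))) = -280*√(19361 + 16507)/(3*(-2401) - 1*(-15599)) = -280*14*√183/(-7203 + 15599) = -280*7*√183/4198 = -980*√183/2099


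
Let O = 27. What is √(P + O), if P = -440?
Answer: I*√413 ≈ 20.322*I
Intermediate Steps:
√(P + O) = √(-440 + 27) = √(-413) = I*√413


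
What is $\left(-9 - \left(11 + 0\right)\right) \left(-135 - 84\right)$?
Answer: $4380$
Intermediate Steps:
$\left(-9 - \left(11 + 0\right)\right) \left(-135 - 84\right) = \left(-9 - 11\right) \left(-219\right) = \left(-20\right) \left(-219\right) = 4380$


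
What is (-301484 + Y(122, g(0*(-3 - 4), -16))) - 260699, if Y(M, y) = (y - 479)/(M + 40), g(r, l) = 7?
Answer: -45537059/81 ≈ -5.6219e+5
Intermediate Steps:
Y(M, y) = (-479 + y)/(40 + M)
(-301484 + Y(122, g(0*(-3 - 4), -16))) - 260699 = (-301484 + (-479 + 7)/(40 + 122)) - 260699 = (-301484 - 472/162) - 260699 = (-301484 + (1/162)*(-472)) - 260699 = (-301484 - 236/81) - 260699 = -24420440/81 - 260699 = -45537059/81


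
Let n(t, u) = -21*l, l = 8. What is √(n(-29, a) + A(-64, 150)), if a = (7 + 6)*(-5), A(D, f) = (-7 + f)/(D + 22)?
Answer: I*√302358/42 ≈ 13.092*I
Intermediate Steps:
A(D, f) = (-7 + f)/(22 + D)
a = -65 (a = 13*(-5) = -65)
n(t, u) = -168 (n(t, u) = -21*8 = -168)
√(n(-29, a) + A(-64, 150)) = √(-168 + (-7 + 150)/(22 - 64)) = √(-168 + 143/(-42)) = √(-168 - 1/42*143) = √(-168 - 143/42) = √(-7199/42) = I*√302358/42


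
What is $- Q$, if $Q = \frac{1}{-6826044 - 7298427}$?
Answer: $\frac{1}{14124471} \approx 7.0799 \cdot 10^{-8}$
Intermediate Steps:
$Q = - \frac{1}{14124471}$ ($Q = \frac{1}{-14124471} = - \frac{1}{14124471} \approx -7.0799 \cdot 10^{-8}$)
$- Q = \left(-1\right) \left(- \frac{1}{14124471}\right) = \frac{1}{14124471}$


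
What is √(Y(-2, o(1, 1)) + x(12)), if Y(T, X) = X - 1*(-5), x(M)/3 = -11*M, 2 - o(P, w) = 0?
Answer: I*√389 ≈ 19.723*I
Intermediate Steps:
o(P, w) = 2 (o(P, w) = 2 - 1*0 = 2 + 0 = 2)
x(M) = -33*M (x(M) = 3*(-11*M) = -33*M)
Y(T, X) = 5 + X (Y(T, X) = X + 5 = 5 + X)
√(Y(-2, o(1, 1)) + x(12)) = √((5 + 2) - 33*12) = √(7 - 396) = √(-389) = I*√389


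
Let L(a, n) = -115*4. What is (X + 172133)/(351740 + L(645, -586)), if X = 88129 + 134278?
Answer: 19727/17564 ≈ 1.1231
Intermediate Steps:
L(a, n) = -460
X = 222407
(X + 172133)/(351740 + L(645, -586)) = (222407 + 172133)/(351740 - 460) = 394540/351280 = 394540*(1/351280) = 19727/17564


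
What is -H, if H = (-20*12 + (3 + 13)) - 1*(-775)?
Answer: -551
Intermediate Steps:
H = 551 (H = (-240 + 16) + 775 = -224 + 775 = 551)
-H = -1*551 = -551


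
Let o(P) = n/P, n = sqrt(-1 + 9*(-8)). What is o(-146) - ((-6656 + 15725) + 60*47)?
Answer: -11889 - I*sqrt(73)/146 ≈ -11889.0 - 0.058521*I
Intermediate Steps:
n = I*sqrt(73) (n = sqrt(-1 - 72) = sqrt(-73) = I*sqrt(73) ≈ 8.544*I)
o(P) = I*sqrt(73)/P (o(P) = (I*sqrt(73))/P = I*sqrt(73)/P)
o(-146) - ((-6656 + 15725) + 60*47) = I*sqrt(73)/(-146) - ((-6656 + 15725) + 60*47) = I*sqrt(73)*(-1/146) - (9069 + 2820) = -I*sqrt(73)/146 - 1*11889 = -I*sqrt(73)/146 - 11889 = -11889 - I*sqrt(73)/146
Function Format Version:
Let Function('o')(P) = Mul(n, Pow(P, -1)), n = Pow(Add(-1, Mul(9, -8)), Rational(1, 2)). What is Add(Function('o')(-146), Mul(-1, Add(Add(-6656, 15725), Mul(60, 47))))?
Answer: Add(-11889, Mul(Rational(-1, 146), I, Pow(73, Rational(1, 2)))) ≈ Add(-11889., Mul(-0.058521, I))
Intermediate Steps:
n = Mul(I, Pow(73, Rational(1, 2))) (n = Pow(Add(-1, -72), Rational(1, 2)) = Pow(-73, Rational(1, 2)) = Mul(I, Pow(73, Rational(1, 2))) ≈ Mul(8.5440, I))
Function('o')(P) = Mul(I, Pow(73, Rational(1, 2)), Pow(P, -1)) (Function('o')(P) = Mul(Mul(I, Pow(73, Rational(1, 2))), Pow(P, -1)) = Mul(I, Pow(73, Rational(1, 2)), Pow(P, -1)))
Add(Function('o')(-146), Mul(-1, Add(Add(-6656, 15725), Mul(60, 47)))) = Add(Mul(I, Pow(73, Rational(1, 2)), Pow(-146, -1)), Mul(-1, Add(Add(-6656, 15725), Mul(60, 47)))) = Add(Mul(I, Pow(73, Rational(1, 2)), Rational(-1, 146)), Mul(-1, Add(9069, 2820))) = Add(Mul(Rational(-1, 146), I, Pow(73, Rational(1, 2))), Mul(-1, 11889)) = Add(Mul(Rational(-1, 146), I, Pow(73, Rational(1, 2))), -11889) = Add(-11889, Mul(Rational(-1, 146), I, Pow(73, Rational(1, 2))))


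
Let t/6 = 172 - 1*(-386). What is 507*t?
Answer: 1697436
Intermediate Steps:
t = 3348 (t = 6*(172 - 1*(-386)) = 6*(172 + 386) = 6*558 = 3348)
507*t = 507*3348 = 1697436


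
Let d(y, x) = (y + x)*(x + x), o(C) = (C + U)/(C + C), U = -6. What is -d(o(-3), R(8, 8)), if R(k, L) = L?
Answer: -152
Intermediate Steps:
o(C) = (-6 + C)/(2*C) (o(C) = (C - 6)/(C + C) = (-6 + C)/((2*C)) = (-6 + C)*(1/(2*C)) = (-6 + C)/(2*C))
d(y, x) = 2*x*(x + y) (d(y, x) = (x + y)*(2*x) = 2*x*(x + y))
-d(o(-3), R(8, 8)) = -2*8*(8 + (1/2)*(-6 - 3)/(-3)) = -2*8*(8 + (1/2)*(-1/3)*(-9)) = -2*8*(8 + 3/2) = -2*8*19/2 = -1*152 = -152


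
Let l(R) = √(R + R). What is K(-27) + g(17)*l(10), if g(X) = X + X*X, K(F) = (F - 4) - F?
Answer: -4 + 612*√5 ≈ 1364.5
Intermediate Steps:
l(R) = √2*√R (l(R) = √(2*R) = √2*√R)
K(F) = -4 (K(F) = (-4 + F) - F = -4)
g(X) = X + X²
K(-27) + g(17)*l(10) = -4 + (17*(1 + 17))*(√2*√10) = -4 + (17*18)*(2*√5) = -4 + 306*(2*√5) = -4 + 612*√5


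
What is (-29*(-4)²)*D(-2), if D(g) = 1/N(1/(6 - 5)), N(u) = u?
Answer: -464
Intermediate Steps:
D(g) = 1 (D(g) = 1/(1/(6 - 5)) = 1/(1/1) = 1/1 = 1)
(-29*(-4)²)*D(-2) = -29*(-4)²*1 = -29*16*1 = -464*1 = -464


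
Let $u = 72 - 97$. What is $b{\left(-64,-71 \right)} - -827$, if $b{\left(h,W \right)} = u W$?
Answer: $2602$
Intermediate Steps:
$u = -25$ ($u = 72 - 97 = -25$)
$b{\left(h,W \right)} = - 25 W$
$b{\left(-64,-71 \right)} - -827 = \left(-25\right) \left(-71\right) - -827 = 1775 + 827 = 2602$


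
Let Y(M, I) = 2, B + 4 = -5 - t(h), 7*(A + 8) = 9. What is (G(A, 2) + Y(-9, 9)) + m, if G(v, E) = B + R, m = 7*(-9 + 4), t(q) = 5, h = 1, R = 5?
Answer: -42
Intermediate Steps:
A = -47/7 (A = -8 + (1/7)*9 = -8 + 9/7 = -47/7 ≈ -6.7143)
m = -35 (m = 7*(-5) = -35)
B = -14 (B = -4 + (-5 - 1*5) = -4 + (-5 - 5) = -4 - 10 = -14)
G(v, E) = -9 (G(v, E) = -14 + 5 = -9)
(G(A, 2) + Y(-9, 9)) + m = (-9 + 2) - 35 = -7 - 35 = -42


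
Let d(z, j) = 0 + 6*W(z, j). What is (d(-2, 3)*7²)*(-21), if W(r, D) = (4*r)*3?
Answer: 148176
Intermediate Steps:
W(r, D) = 12*r
d(z, j) = 72*z (d(z, j) = 0 + 6*(12*z) = 0 + 72*z = 72*z)
(d(-2, 3)*7²)*(-21) = ((72*(-2))*7²)*(-21) = -144*49*(-21) = -7056*(-21) = 148176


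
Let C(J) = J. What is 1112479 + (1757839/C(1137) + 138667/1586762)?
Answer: 2009866631000423/1804148394 ≈ 1.1140e+6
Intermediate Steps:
1112479 + (1757839/C(1137) + 138667/1586762) = 1112479 + (1757839/1137 + 138667/1586762) = 1112479 + 2789429791697/1804148394 = 2009866631000423/1804148394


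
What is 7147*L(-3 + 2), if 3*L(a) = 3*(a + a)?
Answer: -14294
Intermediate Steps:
L(a) = 2*a (L(a) = (3*(a + a))/3 = (3*(2*a))/3 = (6*a)/3 = 2*a)
7147*L(-3 + 2) = 7147*(2*(-3 + 2)) = 7147*(2*(-1)) = 7147*(-2) = -14294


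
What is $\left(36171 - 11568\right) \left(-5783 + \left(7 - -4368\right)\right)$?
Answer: $-34641024$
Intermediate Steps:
$\left(36171 - 11568\right) \left(-5783 + \left(7 - -4368\right)\right) = 24603 \left(-5783 + \left(7 + 4368\right)\right) = 24603 \left(-5783 + 4375\right) = 24603 \left(-1408\right) = -34641024$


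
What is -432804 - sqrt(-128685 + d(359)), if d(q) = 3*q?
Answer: -432804 - 2*I*sqrt(31902) ≈ -4.328e+5 - 357.22*I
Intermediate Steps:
-432804 - sqrt(-128685 + d(359)) = -432804 - sqrt(-128685 + 3*359) = -432804 - sqrt(-128685 + 1077) = -432804 - sqrt(-127608) = -432804 - 2*I*sqrt(31902)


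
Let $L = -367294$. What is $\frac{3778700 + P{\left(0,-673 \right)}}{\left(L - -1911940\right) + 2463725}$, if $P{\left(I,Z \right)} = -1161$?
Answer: $\frac{3777539}{4008371} \approx 0.94241$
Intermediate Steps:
$\frac{3778700 + P{\left(0,-673 \right)}}{\left(L - -1911940\right) + 2463725} = \frac{3778700 - 1161}{\left(-367294 - -1911940\right) + 2463725} = \frac{3777539}{\left(-367294 + 1911940\right) + 2463725} = \frac{3777539}{1544646 + 2463725} = \frac{3777539}{4008371}$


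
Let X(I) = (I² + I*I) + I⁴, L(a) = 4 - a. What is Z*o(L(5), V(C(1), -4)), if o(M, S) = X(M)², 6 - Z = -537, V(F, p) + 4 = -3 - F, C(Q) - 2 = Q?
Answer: 4887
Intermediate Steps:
C(Q) = 2 + Q
V(F, p) = -7 - F (V(F, p) = -4 + (-3 - F) = -7 - F)
X(I) = I⁴ + 2*I² (X(I) = (I² + I²) + I⁴ = 2*I² + I⁴ = I⁴ + 2*I²)
Z = 543 (Z = 6 - 1*(-537) = 6 + 537 = 543)
o(M, S) = M⁴*(2 + M²)² (o(M, S) = (M²*(2 + M²))² = M⁴*(2 + M²)²)
Z*o(L(5), V(C(1), -4)) = 543*((4 - 1*5)⁴*(2 + (4 - 1*5)²)²) = 543*((4 - 5)⁴*(2 + (4 - 5)²)²) = 543*((-1)⁴*(2 + (-1)²)²) = 543*(1*(2 + 1)²) = 543*(1*3²) = 543*(1*9) = 543*9 = 4887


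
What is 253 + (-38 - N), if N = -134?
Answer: 349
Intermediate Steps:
253 + (-38 - N) = 253 + (-38 - 1*(-134)) = 253 + (-38 + 134) = 253 + 96 = 349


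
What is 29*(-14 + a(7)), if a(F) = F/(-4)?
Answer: -1827/4 ≈ -456.75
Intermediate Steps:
a(F) = -F/4 (a(F) = F*(-¼) = -F/4)
29*(-14 + a(7)) = 29*(-14 - ¼*7) = 29*(-14 - 7/4) = 29*(-63/4) = -1827/4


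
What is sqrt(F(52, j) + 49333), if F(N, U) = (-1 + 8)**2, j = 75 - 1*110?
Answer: sqrt(49382) ≈ 222.22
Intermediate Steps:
j = -35 (j = 75 - 110 = -35)
F(N, U) = 49 (F(N, U) = 7**2 = 49)
sqrt(F(52, j) + 49333) = sqrt(49 + 49333) = sqrt(49382)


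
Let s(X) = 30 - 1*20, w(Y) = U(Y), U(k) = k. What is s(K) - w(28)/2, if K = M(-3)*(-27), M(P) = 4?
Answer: -4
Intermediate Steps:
w(Y) = Y
K = -108 (K = 4*(-27) = -108)
s(X) = 10 (s(X) = 30 - 20 = 10)
s(K) - w(28)/2 = 10 - 28/2 = 10 - 1*14 = 10 - 14 = -4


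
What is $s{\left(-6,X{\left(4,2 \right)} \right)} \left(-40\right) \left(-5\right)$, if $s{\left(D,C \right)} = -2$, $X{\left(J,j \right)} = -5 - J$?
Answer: $-400$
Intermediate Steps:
$s{\left(-6,X{\left(4,2 \right)} \right)} \left(-40\right) \left(-5\right) = \left(-2\right) \left(-40\right) \left(-5\right) = 80 \left(-5\right) = -400$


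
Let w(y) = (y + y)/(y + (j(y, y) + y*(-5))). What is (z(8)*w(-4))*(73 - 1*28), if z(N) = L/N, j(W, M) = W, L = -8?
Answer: 30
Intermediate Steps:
z(N) = -8/N
w(y) = -⅔ (w(y) = (y + y)/(y + (y + y*(-5))) = (2*y)/(y + (y - 5*y)) = (2*y)/(y - 4*y) = (2*y)/((-3*y)) = (2*y)*(-1/(3*y)) = -⅔)
(z(8)*w(-4))*(73 - 1*28) = (-8/8*(-⅔))*(73 - 1*28) = (-8*⅛*(-⅔))*(73 - 28) = -1*(-⅔)*45 = (⅔)*45 = 30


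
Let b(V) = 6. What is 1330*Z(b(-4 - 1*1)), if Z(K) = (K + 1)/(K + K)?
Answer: 4655/6 ≈ 775.83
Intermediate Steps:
Z(K) = (1 + K)/(2*K) (Z(K) = (1 + K)/((2*K)) = (1 + K)*(1/(2*K)) = (1 + K)/(2*K))
1330*Z(b(-4 - 1*1)) = 1330*((½)*(1 + 6)/6) = 1330*((½)*(⅙)*7) = 1330*(7/12) = 4655/6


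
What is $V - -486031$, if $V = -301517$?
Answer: $184514$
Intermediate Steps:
$V - -486031 = -301517 - -486031 = -301517 + 486031 = 184514$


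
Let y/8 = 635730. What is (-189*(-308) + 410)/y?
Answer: 29311/2542920 ≈ 0.011527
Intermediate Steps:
y = 5085840 (y = 8*635730 = 5085840)
(-189*(-308) + 410)/y = (-189*(-308) + 410)/5085840 = (58212 + 410)*(1/5085840) = 58622*(1/5085840) = 29311/2542920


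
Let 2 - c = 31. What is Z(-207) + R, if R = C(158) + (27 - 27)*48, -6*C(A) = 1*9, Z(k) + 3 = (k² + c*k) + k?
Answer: 97281/2 ≈ 48641.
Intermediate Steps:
c = -29 (c = 2 - 1*31 = 2 - 31 = -29)
Z(k) = -3 + k² - 28*k (Z(k) = -3 + ((k² - 29*k) + k) = -3 + (k² - 28*k) = -3 + k² - 28*k)
C(A) = -3/2 (C(A) = -9/6 = -⅙*9 = -3/2)
R = -3/2 (R = -3/2 + (27 - 27)*48 = -3/2 + 0*48 = -3/2 + 0 = -3/2 ≈ -1.5000)
Z(-207) + R = (-3 + (-207)² - 28*(-207)) - 3/2 = (-3 + 42849 + 5796) - 3/2 = 48642 - 3/2 = 97281/2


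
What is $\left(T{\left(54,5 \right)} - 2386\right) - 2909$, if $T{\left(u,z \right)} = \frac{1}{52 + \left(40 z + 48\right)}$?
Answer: $- \frac{1588499}{300} \approx -5295.0$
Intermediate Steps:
$T{\left(u,z \right)} = \frac{1}{100 + 40 z}$ ($T{\left(u,z \right)} = \frac{1}{52 + \left(48 + 40 z\right)} = \frac{1}{100 + 40 z}$)
$\left(T{\left(54,5 \right)} - 2386\right) - 2909 = \left(\frac{1}{20 \left(5 + 2 \cdot 5\right)} - 2386\right) - 2909 = \left(\frac{1}{20 \left(5 + 10\right)} - 2386\right) - 2909 = \left(\frac{1}{20 \cdot 15} - 2386\right) - 2909 = \left(\frac{1}{20} \cdot \frac{1}{15} - 2386\right) - 2909 = \left(\frac{1}{300} - 2386\right) - 2909 = - \frac{715799}{300} - 2909 = - \frac{1588499}{300}$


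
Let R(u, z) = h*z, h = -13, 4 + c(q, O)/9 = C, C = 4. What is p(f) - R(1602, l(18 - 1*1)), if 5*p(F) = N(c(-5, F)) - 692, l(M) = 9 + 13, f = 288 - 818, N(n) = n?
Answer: 738/5 ≈ 147.60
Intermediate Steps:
c(q, O) = 0 (c(q, O) = -36 + 9*4 = -36 + 36 = 0)
f = -530
l(M) = 22
R(u, z) = -13*z
p(F) = -692/5 (p(F) = (0 - 692)/5 = (1/5)*(-692) = -692/5)
p(f) - R(1602, l(18 - 1*1)) = -692/5 - (-13)*22 = -692/5 - 1*(-286) = -692/5 + 286 = 738/5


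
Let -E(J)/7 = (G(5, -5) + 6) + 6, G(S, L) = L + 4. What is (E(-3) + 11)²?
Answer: 4356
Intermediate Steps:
G(S, L) = 4 + L
E(J) = -77 (E(J) = -7*(((4 - 5) + 6) + 6) = -7*((-1 + 6) + 6) = -7*(5 + 6) = -7*11 = -77)
(E(-3) + 11)² = (-77 + 11)² = (-66)² = 4356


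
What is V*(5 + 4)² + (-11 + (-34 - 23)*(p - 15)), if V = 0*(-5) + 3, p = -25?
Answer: 2512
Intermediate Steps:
V = 3 (V = 0 + 3 = 3)
V*(5 + 4)² + (-11 + (-34 - 23)*(p - 15)) = 3*(5 + 4)² + (-11 + (-34 - 23)*(-25 - 15)) = 3*9² + (-11 - 57*(-40)) = 3*81 + (-11 + 2280) = 243 + 2269 = 2512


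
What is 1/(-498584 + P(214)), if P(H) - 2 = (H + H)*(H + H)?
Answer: -1/315398 ≈ -3.1706e-6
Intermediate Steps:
P(H) = 2 + 4*H² (P(H) = 2 + (H + H)*(H + H) = 2 + (2*H)*(2*H) = 2 + 4*H²)
1/(-498584 + P(214)) = 1/(-498584 + (2 + 4*214²)) = 1/(-498584 + (2 + 4*45796)) = 1/(-498584 + (2 + 183184)) = 1/(-498584 + 183186) = 1/(-315398) = -1/315398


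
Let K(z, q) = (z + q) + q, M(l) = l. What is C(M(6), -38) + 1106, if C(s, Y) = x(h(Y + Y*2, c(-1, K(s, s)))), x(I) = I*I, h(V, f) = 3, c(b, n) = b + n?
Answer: 1115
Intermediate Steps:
K(z, q) = z + 2*q (K(z, q) = (q + z) + q = z + 2*q)
x(I) = I²
C(s, Y) = 9 (C(s, Y) = 3² = 9)
C(M(6), -38) + 1106 = 9 + 1106 = 1115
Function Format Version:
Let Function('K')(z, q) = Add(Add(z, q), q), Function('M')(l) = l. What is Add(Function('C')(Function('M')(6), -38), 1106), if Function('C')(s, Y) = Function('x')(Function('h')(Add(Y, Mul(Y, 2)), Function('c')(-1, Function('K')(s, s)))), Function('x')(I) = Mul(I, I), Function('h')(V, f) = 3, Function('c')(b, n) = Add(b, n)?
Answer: 1115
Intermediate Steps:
Function('K')(z, q) = Add(z, Mul(2, q)) (Function('K')(z, q) = Add(Add(q, z), q) = Add(z, Mul(2, q)))
Function('x')(I) = Pow(I, 2)
Function('C')(s, Y) = 9 (Function('C')(s, Y) = Pow(3, 2) = 9)
Add(Function('C')(Function('M')(6), -38), 1106) = Add(9, 1106) = 1115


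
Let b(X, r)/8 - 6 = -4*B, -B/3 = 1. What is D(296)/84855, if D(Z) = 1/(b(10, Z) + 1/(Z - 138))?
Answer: 158/1930705815 ≈ 8.1835e-8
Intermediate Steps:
B = -3 (B = -3*1 = -3)
b(X, r) = 144 (b(X, r) = 48 + 8*(-4*(-3)) = 48 + 8*12 = 48 + 96 = 144)
D(Z) = 1/(144 + 1/(-138 + Z)) (D(Z) = 1/(144 + 1/(Z - 138)) = 1/(144 + 1/(-138 + Z)))
D(296)/84855 = ((-138 + 296)/(-19871 + 144*296))/84855 = (158/(-19871 + 42624))*(1/84855) = (158/22753)*(1/84855) = 158/1930705815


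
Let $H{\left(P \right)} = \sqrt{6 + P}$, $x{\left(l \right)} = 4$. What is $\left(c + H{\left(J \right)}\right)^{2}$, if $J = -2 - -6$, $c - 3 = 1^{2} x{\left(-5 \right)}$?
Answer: $\left(7 + \sqrt{10}\right)^{2} \approx 103.27$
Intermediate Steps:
$c = 7$ ($c = 3 + 1^{2} \cdot 4 = 3 + 1 \cdot 4 = 3 + 4 = 7$)
$J = 4$ ($J = -2 + 6 = 4$)
$\left(c + H{\left(J \right)}\right)^{2} = \left(7 + \sqrt{6 + 4}\right)^{2} = \left(7 + \sqrt{10}\right)^{2}$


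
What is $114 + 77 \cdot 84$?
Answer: $6582$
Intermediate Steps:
$114 + 77 \cdot 84 = 114 + 6468 = 6582$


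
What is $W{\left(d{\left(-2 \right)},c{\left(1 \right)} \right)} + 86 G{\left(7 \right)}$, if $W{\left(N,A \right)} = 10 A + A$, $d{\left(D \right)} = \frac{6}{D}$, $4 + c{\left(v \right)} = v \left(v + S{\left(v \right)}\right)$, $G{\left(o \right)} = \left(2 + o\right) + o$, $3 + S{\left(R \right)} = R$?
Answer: $1321$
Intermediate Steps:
$S{\left(R \right)} = -3 + R$
$G{\left(o \right)} = 2 + 2 o$
$c{\left(v \right)} = -4 + v \left(-3 + 2 v\right)$ ($c{\left(v \right)} = -4 + v \left(v + \left(-3 + v\right)\right) = -4 + v \left(-3 + 2 v\right)$)
$W{\left(N,A \right)} = 11 A$
$W{\left(d{\left(-2 \right)},c{\left(1 \right)} \right)} + 86 G{\left(7 \right)} = 11 \left(-4 + 1^{2} + 1 \left(-3 + 1\right)\right) + 86 \left(2 + 2 \cdot 7\right) = 11 \left(-4 + 1 + 1 \left(-2\right)\right) + 86 \left(2 + 14\right) = 11 \left(-4 + 1 - 2\right) + 86 \cdot 16 = 11 \left(-5\right) + 1376 = -55 + 1376 = 1321$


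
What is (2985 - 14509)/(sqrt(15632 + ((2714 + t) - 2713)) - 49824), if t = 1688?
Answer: 574171776/2482413655 + 11524*sqrt(17321)/2482413655 ≈ 0.23191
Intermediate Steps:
(2985 - 14509)/(sqrt(15632 + ((2714 + t) - 2713)) - 49824) = (2985 - 14509)/(sqrt(15632 + ((2714 + 1688) - 2713)) - 49824) = -11524/(sqrt(15632 + (4402 - 2713)) - 49824) = -11524/(sqrt(15632 + 1689) - 49824) = -11524/(sqrt(17321) - 49824) = -11524/(-49824 + sqrt(17321))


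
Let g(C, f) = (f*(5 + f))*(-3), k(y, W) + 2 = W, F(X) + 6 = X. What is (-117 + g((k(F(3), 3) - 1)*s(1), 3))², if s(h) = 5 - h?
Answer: 35721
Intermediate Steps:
F(X) = -6 + X
k(y, W) = -2 + W
g(C, f) = -3*f*(5 + f)
(-117 + g((k(F(3), 3) - 1)*s(1), 3))² = (-117 - 3*3*(5 + 3))² = (-117 - 3*3*8)² = (-117 - 72)² = (-189)² = 35721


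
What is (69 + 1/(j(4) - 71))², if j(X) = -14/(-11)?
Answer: 2799679744/588289 ≈ 4759.0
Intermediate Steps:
j(X) = 14/11 (j(X) = -14*(-1/11) = 14/11)
(69 + 1/(j(4) - 71))² = (69 + 1/(14/11 - 71))² = (69 + 1/(-767/11))² = (69 - 11/767)² = (52912/767)² = 2799679744/588289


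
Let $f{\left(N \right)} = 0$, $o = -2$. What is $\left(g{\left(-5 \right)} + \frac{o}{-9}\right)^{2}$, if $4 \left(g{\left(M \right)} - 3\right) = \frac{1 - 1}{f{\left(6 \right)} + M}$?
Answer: $\frac{841}{81} \approx 10.383$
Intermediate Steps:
$g{\left(M \right)} = 3$ ($g{\left(M \right)} = 3 + \frac{\left(1 - 1\right) \frac{1}{0 + M}}{4} = 3 + \frac{0 \frac{1}{M}}{4} = 3 + \frac{1}{4} \cdot 0 = 3 + 0 = 3$)
$\left(g{\left(-5 \right)} + \frac{o}{-9}\right)^{2} = \left(3 - \frac{2}{-9}\right)^{2} = \left(3 - - \frac{2}{9}\right)^{2} = \left(3 + \frac{2}{9}\right)^{2} = \left(\frac{29}{9}\right)^{2} = \frac{841}{81}$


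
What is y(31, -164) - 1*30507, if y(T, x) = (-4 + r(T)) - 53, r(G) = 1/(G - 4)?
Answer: -825227/27 ≈ -30564.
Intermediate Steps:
r(G) = 1/(-4 + G)
y(T, x) = -57 + 1/(-4 + T) (y(T, x) = (-4 + 1/(-4 + T)) - 53 = -57 + 1/(-4 + T))
y(31, -164) - 1*30507 = (229 - 57*31)/(-4 + 31) - 1*30507 = (229 - 1767)/27 - 30507 = (1/27)*(-1538) - 30507 = -1538/27 - 30507 = -825227/27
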